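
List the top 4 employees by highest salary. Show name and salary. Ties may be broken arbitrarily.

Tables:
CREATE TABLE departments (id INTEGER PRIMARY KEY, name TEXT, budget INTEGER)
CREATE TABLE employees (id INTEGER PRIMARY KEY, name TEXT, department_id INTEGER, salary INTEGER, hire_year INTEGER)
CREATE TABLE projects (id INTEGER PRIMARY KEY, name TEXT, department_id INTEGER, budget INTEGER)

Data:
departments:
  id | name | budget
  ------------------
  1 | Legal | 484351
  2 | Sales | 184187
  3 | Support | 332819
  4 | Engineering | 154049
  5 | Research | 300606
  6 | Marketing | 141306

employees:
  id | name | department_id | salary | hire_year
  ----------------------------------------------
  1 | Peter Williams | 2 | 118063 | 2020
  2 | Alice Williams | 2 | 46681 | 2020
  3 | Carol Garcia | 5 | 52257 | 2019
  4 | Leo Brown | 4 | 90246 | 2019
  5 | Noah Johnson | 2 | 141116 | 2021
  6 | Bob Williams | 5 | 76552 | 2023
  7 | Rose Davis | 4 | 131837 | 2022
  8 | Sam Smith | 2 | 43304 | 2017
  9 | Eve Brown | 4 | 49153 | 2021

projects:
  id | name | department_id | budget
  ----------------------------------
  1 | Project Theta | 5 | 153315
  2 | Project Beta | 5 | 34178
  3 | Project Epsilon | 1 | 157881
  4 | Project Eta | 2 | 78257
SELECT name, salary FROM employees ORDER BY salary DESC LIMIT 4

Execution result:
name | salary
Noah Johnson | 141116
Rose Davis | 131837
Peter Williams | 118063
Leo Brown | 90246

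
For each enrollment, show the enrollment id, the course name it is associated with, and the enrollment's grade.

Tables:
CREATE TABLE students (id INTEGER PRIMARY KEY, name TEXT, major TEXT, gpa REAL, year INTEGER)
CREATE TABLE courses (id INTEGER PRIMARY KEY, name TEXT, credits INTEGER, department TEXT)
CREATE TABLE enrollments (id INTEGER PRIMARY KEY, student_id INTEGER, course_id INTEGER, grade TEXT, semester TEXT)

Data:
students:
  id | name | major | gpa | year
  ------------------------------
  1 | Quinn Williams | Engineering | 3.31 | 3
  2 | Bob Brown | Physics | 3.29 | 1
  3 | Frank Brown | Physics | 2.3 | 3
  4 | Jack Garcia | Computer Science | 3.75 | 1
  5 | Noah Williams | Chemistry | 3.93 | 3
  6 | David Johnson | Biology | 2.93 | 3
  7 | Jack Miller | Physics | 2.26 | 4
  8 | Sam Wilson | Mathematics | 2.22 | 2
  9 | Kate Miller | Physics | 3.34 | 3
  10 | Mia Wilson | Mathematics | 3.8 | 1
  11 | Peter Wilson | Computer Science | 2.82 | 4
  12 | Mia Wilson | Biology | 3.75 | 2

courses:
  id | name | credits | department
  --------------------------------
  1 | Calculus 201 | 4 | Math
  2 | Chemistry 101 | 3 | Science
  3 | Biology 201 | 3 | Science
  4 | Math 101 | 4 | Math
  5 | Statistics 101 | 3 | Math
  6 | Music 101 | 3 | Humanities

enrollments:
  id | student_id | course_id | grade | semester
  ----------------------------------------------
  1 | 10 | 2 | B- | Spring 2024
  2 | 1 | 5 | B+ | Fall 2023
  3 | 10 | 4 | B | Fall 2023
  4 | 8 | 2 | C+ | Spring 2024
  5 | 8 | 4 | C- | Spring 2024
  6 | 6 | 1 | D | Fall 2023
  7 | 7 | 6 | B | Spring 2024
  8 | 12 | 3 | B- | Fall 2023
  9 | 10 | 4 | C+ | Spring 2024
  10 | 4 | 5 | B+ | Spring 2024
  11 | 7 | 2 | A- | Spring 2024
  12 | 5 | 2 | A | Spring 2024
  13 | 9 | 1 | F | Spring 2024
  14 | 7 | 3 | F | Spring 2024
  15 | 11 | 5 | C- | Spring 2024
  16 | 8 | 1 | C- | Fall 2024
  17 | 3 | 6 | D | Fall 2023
SELECT c.id, p.name AS course, c.grade FROM enrollments c JOIN courses p ON c.course_id = p.id

Execution result:
id | course | grade
1 | Chemistry 101 | B-
2 | Statistics 101 | B+
3 | Math 101 | B
4 | Chemistry 101 | C+
5 | Math 101 | C-
6 | Calculus 201 | D
7 | Music 101 | B
8 | Biology 201 | B-
9 | Math 101 | C+
10 | Statistics 101 | B+
11 | Chemistry 101 | A-
12 | Chemistry 101 | A
13 | Calculus 201 | F
14 | Biology 201 | F
15 | Statistics 101 | C-
16 | Calculus 201 | C-
17 | Music 101 | D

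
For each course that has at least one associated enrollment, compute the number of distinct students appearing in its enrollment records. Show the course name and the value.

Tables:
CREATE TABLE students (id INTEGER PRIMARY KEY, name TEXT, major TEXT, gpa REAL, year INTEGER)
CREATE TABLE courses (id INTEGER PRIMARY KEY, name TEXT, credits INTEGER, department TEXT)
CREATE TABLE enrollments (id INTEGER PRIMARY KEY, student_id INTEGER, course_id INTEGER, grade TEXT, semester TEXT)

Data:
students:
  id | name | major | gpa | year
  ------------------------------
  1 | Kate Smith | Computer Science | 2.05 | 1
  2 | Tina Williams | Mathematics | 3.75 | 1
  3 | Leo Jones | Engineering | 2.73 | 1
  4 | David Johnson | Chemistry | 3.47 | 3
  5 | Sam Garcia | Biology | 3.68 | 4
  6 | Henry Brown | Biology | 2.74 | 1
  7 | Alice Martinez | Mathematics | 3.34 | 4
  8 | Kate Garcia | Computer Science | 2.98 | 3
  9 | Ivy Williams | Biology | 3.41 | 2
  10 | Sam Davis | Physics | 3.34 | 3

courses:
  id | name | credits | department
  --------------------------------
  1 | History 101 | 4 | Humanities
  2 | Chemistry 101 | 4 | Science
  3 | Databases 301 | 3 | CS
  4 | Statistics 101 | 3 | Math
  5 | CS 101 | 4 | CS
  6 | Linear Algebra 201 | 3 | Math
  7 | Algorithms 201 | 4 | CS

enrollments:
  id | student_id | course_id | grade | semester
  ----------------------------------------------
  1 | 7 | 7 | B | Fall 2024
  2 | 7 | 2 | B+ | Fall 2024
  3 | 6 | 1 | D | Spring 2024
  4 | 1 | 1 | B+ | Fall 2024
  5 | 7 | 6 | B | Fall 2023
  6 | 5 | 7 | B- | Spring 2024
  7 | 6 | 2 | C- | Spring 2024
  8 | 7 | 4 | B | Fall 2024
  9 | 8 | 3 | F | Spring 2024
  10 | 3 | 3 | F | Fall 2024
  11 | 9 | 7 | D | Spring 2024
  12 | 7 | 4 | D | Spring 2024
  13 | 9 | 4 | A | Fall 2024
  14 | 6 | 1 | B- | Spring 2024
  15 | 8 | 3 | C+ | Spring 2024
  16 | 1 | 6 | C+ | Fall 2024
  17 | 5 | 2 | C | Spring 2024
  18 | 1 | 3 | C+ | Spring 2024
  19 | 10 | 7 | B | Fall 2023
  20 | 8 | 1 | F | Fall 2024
SELECT p.name, COUNT(DISTINCT c.student_id) AS distinct_student_count FROM enrollments c JOIN courses p ON c.course_id = p.id GROUP BY p.id, p.name

Execution result:
name | distinct_student_count
History 101 | 3
Chemistry 101 | 3
Databases 301 | 3
Statistics 101 | 2
Linear Algebra 201 | 2
Algorithms 201 | 4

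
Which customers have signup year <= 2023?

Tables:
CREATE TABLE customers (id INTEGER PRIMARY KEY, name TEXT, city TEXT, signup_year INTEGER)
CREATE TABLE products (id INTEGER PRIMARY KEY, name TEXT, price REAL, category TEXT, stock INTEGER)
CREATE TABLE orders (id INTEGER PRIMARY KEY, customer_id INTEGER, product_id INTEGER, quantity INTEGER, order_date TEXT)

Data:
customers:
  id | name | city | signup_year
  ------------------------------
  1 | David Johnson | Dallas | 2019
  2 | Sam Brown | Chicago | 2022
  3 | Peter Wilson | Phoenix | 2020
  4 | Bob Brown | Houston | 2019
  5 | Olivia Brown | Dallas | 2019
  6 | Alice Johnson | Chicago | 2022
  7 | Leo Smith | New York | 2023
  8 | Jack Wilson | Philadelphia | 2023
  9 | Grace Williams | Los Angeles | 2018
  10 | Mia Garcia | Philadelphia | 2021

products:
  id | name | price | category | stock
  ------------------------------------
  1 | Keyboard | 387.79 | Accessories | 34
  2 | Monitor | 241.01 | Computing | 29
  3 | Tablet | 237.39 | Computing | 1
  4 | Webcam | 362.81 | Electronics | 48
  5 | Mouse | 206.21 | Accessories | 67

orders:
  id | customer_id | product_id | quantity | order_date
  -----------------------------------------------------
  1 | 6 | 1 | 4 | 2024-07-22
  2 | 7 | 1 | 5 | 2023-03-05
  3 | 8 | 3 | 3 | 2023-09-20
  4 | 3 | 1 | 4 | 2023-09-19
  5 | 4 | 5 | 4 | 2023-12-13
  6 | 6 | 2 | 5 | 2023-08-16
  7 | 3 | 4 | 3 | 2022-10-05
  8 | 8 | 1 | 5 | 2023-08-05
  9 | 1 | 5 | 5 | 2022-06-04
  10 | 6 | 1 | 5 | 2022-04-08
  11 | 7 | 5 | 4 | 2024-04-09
SELECT name, signup_year FROM customers WHERE signup_year <= 2023

Execution result:
name | signup_year
David Johnson | 2019
Sam Brown | 2022
Peter Wilson | 2020
Bob Brown | 2019
Olivia Brown | 2019
Alice Johnson | 2022
Leo Smith | 2023
Jack Wilson | 2023
Grace Williams | 2018
Mia Garcia | 2021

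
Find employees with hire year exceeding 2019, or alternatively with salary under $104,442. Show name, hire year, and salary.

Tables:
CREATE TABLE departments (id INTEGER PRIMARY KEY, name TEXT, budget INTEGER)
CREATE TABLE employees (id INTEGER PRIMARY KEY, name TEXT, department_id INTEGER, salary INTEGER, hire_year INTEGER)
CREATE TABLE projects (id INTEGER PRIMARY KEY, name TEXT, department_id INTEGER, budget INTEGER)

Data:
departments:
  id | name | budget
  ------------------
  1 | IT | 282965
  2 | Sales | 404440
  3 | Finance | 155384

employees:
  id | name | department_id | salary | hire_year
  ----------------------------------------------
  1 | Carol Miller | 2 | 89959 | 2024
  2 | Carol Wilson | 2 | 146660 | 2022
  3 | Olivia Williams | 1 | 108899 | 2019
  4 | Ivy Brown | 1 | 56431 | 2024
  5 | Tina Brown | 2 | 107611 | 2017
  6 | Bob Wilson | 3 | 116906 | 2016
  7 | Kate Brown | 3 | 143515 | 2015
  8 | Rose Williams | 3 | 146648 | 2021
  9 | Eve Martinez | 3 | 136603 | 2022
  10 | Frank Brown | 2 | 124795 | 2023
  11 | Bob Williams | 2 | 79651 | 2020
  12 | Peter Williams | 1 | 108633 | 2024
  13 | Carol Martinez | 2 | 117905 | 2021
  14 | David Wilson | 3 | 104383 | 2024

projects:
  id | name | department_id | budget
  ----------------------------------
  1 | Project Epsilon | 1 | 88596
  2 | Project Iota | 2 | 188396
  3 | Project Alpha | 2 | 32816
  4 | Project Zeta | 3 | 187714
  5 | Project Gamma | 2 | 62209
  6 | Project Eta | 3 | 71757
SELECT name, hire_year, salary FROM employees WHERE hire_year > 2019 OR salary < 104442

Execution result:
name | hire_year | salary
Carol Miller | 2024 | 89959
Carol Wilson | 2022 | 146660
Ivy Brown | 2024 | 56431
Rose Williams | 2021 | 146648
Eve Martinez | 2022 | 136603
Frank Brown | 2023 | 124795
Bob Williams | 2020 | 79651
Peter Williams | 2024 | 108633
Carol Martinez | 2021 | 117905
David Wilson | 2024 | 104383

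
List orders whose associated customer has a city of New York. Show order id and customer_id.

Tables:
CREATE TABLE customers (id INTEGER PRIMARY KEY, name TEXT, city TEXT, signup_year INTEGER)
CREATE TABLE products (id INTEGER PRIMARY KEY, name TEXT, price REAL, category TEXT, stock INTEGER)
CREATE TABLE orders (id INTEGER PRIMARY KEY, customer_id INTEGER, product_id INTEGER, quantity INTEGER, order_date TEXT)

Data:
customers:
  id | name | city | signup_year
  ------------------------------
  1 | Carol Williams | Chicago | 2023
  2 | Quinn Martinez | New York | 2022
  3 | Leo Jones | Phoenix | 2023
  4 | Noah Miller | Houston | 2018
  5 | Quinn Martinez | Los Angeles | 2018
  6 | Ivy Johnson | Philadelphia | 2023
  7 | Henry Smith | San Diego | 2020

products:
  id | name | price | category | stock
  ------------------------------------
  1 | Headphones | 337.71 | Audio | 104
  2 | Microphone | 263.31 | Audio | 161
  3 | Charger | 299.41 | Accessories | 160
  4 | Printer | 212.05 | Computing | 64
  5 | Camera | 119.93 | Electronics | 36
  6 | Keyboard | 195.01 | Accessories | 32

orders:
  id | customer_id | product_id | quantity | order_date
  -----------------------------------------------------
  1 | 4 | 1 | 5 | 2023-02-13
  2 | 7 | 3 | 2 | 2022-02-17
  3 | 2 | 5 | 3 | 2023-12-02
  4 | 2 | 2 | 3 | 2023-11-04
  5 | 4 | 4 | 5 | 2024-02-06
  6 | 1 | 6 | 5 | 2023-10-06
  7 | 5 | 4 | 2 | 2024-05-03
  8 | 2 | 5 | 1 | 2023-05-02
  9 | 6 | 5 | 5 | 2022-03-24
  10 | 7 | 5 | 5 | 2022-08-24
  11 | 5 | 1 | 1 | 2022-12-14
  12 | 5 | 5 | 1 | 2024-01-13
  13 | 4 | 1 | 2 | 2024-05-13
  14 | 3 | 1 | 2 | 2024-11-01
SELECT id, customer_id FROM orders WHERE customer_id IN (SELECT id FROM customers WHERE city = 'New York')

Execution result:
id | customer_id
3 | 2
4 | 2
8 | 2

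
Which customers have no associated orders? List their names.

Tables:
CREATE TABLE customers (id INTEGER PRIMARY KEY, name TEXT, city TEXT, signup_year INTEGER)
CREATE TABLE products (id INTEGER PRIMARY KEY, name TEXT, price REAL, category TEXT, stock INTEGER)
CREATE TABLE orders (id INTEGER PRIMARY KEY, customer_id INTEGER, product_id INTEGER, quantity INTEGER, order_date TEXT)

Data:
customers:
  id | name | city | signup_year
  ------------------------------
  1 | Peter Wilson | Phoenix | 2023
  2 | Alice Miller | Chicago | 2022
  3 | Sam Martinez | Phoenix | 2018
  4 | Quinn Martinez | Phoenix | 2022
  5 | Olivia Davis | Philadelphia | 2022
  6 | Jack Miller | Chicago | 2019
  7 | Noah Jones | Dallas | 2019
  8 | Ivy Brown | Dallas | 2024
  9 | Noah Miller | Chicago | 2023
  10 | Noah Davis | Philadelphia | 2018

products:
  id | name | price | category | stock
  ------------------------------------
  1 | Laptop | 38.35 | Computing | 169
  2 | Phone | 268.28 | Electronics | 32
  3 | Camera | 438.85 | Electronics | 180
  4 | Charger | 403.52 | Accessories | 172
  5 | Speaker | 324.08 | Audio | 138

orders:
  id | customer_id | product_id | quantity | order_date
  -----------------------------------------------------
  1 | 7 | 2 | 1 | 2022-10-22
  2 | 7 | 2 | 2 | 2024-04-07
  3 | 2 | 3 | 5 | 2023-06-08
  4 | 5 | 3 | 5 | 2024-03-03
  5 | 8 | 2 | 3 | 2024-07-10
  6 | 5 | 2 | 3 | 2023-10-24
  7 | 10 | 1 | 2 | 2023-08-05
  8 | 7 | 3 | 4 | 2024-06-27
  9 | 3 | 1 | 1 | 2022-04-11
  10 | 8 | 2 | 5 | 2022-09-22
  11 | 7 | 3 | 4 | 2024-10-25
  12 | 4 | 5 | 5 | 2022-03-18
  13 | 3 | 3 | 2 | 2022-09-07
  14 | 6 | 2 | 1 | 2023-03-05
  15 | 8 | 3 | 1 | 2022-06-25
SELECT p.name FROM customers p LEFT JOIN orders c ON c.customer_id = p.id WHERE c.id IS NULL

Execution result:
name
Peter Wilson
Noah Miller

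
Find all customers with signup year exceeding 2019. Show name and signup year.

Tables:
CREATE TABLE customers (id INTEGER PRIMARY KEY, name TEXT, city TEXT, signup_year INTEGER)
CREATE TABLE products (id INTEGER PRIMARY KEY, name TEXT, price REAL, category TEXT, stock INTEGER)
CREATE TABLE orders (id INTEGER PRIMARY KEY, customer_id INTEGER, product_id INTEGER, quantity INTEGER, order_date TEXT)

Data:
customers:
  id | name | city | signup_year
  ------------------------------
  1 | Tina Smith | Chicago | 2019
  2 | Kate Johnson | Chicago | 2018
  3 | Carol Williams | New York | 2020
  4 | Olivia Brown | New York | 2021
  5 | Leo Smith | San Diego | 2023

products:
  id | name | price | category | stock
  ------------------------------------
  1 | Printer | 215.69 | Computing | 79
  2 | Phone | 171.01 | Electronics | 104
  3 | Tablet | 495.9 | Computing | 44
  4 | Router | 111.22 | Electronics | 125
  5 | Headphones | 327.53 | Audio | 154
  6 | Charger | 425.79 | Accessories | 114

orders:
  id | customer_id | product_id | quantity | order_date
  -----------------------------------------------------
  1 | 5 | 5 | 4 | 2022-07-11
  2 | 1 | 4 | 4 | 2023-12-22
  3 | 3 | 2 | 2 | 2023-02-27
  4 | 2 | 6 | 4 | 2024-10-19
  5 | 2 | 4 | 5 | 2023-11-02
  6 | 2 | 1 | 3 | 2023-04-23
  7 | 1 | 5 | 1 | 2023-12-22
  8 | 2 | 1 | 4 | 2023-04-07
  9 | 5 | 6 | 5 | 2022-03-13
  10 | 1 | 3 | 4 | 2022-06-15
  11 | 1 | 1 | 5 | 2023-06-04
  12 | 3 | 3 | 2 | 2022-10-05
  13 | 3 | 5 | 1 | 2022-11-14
SELECT name, signup_year FROM customers WHERE signup_year > 2019

Execution result:
name | signup_year
Carol Williams | 2020
Olivia Brown | 2021
Leo Smith | 2023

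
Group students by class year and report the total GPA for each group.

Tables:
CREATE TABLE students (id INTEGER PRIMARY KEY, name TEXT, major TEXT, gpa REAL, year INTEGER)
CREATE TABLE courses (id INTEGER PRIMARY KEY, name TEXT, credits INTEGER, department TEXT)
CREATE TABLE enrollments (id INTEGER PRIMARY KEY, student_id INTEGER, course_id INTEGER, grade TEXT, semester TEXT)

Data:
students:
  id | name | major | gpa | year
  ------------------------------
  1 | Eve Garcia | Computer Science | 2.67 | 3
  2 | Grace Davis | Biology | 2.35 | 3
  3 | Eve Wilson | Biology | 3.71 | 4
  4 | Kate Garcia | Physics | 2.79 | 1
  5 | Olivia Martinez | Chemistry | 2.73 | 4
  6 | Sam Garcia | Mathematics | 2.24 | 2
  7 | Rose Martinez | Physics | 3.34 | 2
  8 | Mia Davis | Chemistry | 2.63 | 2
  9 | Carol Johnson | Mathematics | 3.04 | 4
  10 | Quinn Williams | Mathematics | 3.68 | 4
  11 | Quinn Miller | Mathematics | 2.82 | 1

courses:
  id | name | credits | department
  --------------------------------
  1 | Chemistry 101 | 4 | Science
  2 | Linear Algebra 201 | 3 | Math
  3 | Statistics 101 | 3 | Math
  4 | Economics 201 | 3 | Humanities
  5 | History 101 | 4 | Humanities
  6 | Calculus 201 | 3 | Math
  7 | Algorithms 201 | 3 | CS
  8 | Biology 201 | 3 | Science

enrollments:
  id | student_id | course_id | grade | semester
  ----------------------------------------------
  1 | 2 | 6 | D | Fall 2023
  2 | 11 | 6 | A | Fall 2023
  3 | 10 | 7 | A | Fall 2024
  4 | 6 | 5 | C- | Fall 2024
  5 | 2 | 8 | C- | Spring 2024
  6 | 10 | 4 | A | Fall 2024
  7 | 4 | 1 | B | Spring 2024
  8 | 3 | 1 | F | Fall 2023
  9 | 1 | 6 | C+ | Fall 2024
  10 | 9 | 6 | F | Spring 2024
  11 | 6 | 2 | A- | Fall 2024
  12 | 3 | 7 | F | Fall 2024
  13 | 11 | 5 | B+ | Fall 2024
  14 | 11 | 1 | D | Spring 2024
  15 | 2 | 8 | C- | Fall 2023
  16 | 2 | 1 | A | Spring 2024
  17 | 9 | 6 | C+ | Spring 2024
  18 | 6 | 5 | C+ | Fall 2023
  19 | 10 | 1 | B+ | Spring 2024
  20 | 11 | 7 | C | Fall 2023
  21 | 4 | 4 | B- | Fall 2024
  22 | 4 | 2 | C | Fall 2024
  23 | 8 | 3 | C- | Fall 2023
SELECT year, SUM(gpa) AS sum_gpa FROM students GROUP BY year

Execution result:
year | sum_gpa
1 | 5.61
2 | 8.21
3 | 5.02
4 | 13.16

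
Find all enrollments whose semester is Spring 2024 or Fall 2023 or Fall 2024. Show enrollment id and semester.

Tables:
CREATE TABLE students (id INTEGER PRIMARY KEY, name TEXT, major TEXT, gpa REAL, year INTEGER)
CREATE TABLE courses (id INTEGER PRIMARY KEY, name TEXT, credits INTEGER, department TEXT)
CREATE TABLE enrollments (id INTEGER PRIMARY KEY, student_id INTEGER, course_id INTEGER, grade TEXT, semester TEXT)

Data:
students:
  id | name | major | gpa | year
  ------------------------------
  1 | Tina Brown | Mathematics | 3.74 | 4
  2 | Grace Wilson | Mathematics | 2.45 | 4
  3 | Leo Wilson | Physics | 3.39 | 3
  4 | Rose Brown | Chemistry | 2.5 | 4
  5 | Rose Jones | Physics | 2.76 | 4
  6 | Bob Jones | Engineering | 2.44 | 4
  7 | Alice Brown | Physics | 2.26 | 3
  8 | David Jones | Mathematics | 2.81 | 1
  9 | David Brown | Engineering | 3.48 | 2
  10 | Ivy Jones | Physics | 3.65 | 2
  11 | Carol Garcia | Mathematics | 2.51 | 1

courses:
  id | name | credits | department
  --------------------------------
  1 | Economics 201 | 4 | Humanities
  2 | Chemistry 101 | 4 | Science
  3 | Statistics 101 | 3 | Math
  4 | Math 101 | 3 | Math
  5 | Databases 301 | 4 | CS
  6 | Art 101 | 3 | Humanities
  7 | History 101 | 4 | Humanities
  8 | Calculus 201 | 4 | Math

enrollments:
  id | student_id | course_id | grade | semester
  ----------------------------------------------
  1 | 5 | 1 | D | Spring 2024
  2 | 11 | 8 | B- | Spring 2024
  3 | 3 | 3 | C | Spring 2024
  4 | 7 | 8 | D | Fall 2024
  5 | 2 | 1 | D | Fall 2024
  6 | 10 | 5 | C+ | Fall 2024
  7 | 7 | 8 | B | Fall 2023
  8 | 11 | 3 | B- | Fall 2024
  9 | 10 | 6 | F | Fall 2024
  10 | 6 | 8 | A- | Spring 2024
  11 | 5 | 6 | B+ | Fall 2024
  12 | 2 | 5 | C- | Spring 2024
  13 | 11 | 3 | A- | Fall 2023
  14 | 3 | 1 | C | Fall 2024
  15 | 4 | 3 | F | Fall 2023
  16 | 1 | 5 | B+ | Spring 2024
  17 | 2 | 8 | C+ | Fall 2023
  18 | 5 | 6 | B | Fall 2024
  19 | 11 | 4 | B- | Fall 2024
SELECT id, semester FROM enrollments WHERE semester IN ('Spring 2024', 'Fall 2023', 'Fall 2024')

Execution result:
id | semester
1 | Spring 2024
2 | Spring 2024
3 | Spring 2024
4 | Fall 2024
5 | Fall 2024
6 | Fall 2024
7 | Fall 2023
8 | Fall 2024
9 | Fall 2024
10 | Spring 2024
11 | Fall 2024
12 | Spring 2024
13 | Fall 2023
14 | Fall 2024
15 | Fall 2023
16 | Spring 2024
17 | Fall 2023
18 | Fall 2024
19 | Fall 2024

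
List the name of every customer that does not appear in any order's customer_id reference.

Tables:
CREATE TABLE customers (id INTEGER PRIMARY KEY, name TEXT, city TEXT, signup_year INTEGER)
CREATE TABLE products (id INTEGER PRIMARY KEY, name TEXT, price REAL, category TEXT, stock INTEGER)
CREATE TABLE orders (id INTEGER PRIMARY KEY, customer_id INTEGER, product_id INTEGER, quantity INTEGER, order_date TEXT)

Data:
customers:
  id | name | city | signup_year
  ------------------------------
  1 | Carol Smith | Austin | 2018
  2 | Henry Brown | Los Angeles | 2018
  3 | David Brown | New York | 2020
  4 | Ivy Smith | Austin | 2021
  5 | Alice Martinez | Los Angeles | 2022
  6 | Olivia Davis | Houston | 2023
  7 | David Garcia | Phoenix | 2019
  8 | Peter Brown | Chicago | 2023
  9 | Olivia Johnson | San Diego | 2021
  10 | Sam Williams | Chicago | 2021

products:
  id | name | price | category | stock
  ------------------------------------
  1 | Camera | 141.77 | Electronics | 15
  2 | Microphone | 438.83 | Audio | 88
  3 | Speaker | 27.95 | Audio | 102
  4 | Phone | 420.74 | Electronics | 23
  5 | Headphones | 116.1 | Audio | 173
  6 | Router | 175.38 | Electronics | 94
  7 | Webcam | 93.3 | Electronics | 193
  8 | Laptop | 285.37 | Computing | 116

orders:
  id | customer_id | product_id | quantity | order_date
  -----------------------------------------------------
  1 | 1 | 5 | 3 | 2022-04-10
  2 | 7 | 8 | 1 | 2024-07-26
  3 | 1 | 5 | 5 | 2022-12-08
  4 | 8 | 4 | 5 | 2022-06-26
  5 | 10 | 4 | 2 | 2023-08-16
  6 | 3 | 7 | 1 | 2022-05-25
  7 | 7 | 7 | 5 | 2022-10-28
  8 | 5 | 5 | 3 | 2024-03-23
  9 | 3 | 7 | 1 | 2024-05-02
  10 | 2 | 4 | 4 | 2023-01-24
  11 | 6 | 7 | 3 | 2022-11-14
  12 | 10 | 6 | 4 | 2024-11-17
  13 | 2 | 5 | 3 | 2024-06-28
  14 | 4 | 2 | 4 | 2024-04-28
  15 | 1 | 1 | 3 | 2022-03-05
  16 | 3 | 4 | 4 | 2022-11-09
SELECT p.name FROM customers p LEFT JOIN orders c ON c.customer_id = p.id WHERE c.id IS NULL

Execution result:
Olivia Johnson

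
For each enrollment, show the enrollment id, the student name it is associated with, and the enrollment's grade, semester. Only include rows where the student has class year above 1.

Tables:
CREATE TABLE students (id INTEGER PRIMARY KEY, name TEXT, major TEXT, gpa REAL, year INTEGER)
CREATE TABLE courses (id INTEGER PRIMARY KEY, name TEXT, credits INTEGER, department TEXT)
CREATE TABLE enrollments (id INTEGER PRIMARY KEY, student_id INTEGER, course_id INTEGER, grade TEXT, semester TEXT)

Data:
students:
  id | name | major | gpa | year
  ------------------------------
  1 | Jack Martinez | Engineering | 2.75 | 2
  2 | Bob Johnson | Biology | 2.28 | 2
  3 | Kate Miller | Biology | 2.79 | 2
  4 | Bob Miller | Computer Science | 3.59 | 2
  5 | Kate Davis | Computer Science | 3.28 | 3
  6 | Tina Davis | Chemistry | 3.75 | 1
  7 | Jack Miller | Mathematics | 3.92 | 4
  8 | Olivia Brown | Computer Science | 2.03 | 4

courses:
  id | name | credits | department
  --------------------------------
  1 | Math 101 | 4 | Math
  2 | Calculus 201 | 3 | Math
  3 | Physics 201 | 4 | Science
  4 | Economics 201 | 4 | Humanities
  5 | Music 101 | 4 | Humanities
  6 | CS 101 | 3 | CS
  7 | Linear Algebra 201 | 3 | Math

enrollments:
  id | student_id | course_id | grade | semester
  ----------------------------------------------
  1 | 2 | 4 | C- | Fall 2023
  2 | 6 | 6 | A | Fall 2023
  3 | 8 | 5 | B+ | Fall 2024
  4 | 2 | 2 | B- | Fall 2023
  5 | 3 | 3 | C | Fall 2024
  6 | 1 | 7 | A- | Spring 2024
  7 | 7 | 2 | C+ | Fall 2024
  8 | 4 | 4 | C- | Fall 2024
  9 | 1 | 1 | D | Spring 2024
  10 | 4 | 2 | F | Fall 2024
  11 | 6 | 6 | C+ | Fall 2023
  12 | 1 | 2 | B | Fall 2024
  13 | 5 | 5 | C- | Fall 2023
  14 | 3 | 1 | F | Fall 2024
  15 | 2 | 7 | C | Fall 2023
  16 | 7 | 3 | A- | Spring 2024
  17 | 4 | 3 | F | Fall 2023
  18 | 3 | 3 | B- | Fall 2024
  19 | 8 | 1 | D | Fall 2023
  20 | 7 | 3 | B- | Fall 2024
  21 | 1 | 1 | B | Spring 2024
SELECT c.id, p.name AS student, c.grade, c.semester FROM enrollments c JOIN students p ON c.student_id = p.id WHERE p.year > 1

Execution result:
id | student | grade | semester
1 | Bob Johnson | C- | Fall 2023
3 | Olivia Brown | B+ | Fall 2024
4 | Bob Johnson | B- | Fall 2023
5 | Kate Miller | C | Fall 2024
6 | Jack Martinez | A- | Spring 2024
7 | Jack Miller | C+ | Fall 2024
8 | Bob Miller | C- | Fall 2024
9 | Jack Martinez | D | Spring 2024
10 | Bob Miller | F | Fall 2024
12 | Jack Martinez | B | Fall 2024
13 | Kate Davis | C- | Fall 2023
14 | Kate Miller | F | Fall 2024
15 | Bob Johnson | C | Fall 2023
16 | Jack Miller | A- | Spring 2024
17 | Bob Miller | F | Fall 2023
18 | Kate Miller | B- | Fall 2024
19 | Olivia Brown | D | Fall 2023
20 | Jack Miller | B- | Fall 2024
21 | Jack Martinez | B | Spring 2024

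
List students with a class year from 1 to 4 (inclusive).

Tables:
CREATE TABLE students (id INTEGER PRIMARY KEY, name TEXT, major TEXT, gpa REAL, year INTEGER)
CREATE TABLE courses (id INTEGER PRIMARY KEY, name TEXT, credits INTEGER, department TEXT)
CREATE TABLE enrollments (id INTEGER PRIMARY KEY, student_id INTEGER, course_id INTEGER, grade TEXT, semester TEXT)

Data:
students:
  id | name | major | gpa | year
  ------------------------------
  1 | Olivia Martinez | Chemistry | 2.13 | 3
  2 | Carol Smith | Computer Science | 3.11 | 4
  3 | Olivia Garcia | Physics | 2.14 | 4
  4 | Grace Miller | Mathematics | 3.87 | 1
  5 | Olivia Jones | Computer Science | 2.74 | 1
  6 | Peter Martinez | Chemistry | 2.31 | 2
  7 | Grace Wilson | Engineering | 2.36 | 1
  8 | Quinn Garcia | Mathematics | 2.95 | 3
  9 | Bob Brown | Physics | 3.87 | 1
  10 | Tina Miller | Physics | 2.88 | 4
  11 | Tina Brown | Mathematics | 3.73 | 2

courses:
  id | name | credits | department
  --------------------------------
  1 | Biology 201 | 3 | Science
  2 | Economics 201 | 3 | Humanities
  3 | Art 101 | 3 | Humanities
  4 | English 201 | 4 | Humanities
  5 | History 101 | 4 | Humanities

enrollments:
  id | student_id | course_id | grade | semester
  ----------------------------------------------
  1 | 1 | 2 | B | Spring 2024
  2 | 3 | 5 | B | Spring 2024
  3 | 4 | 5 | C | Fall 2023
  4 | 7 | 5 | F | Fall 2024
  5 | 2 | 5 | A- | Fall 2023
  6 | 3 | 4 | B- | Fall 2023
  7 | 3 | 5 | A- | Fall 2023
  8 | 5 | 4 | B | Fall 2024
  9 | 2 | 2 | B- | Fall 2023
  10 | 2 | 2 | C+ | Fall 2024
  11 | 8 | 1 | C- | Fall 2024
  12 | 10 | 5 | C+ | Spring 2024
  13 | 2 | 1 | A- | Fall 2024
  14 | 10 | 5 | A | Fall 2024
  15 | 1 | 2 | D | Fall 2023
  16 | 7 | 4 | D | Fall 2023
SELECT name, year FROM students WHERE year BETWEEN 1 AND 4

Execution result:
name | year
Olivia Martinez | 3
Carol Smith | 4
Olivia Garcia | 4
Grace Miller | 1
Olivia Jones | 1
Peter Martinez | 2
Grace Wilson | 1
Quinn Garcia | 3
Bob Brown | 1
Tina Miller | 4
Tina Brown | 2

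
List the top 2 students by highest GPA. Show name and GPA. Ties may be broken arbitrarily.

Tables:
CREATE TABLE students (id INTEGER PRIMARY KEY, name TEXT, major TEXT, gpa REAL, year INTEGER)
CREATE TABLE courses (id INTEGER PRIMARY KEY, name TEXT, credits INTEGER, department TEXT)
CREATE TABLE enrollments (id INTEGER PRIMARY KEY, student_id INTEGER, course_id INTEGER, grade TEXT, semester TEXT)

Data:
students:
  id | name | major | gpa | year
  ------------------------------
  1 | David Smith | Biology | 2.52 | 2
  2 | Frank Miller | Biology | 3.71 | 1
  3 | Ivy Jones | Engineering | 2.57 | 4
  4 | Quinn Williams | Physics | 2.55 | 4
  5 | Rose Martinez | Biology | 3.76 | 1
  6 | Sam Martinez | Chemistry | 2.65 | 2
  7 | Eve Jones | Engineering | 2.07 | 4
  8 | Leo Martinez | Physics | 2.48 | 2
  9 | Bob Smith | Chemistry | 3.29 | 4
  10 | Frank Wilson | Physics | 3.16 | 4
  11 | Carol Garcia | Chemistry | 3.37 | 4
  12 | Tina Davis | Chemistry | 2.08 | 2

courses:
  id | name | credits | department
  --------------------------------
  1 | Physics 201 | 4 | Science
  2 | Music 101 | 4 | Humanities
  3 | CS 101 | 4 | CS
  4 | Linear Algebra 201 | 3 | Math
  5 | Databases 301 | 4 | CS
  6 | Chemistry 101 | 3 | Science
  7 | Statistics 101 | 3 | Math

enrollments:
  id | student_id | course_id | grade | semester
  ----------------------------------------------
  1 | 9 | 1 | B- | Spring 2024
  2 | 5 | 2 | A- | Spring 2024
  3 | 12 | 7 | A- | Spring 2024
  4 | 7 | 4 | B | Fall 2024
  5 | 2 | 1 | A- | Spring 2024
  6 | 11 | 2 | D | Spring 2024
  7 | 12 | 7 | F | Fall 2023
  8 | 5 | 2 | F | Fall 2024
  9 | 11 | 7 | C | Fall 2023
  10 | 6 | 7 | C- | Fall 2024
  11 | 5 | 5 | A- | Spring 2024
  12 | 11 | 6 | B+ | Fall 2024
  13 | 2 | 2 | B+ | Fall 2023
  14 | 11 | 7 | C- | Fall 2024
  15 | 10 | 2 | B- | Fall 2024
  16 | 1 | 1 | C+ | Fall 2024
SELECT name, gpa FROM students ORDER BY gpa DESC LIMIT 2

Execution result:
name | gpa
Rose Martinez | 3.76
Frank Miller | 3.71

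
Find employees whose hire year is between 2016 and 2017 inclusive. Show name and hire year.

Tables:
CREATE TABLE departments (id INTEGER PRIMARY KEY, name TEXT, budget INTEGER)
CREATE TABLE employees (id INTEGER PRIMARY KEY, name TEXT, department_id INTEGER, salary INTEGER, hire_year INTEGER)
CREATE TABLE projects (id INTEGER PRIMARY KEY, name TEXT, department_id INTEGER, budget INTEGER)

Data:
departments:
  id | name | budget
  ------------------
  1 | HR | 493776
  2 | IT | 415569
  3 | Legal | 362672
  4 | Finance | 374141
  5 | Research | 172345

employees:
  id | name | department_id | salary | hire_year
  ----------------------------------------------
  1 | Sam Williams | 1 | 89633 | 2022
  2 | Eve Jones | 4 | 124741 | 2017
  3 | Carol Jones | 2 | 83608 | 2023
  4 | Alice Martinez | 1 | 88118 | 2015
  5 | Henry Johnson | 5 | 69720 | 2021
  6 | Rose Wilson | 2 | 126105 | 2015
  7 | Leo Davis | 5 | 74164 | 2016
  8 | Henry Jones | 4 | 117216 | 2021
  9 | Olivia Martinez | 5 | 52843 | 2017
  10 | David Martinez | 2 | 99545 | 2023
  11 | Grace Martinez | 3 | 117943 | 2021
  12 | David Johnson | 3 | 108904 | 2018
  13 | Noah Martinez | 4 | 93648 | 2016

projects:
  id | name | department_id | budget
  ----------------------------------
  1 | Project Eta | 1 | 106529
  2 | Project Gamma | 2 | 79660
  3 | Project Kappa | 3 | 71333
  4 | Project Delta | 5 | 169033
SELECT name, hire_year FROM employees WHERE hire_year BETWEEN 2016 AND 2017

Execution result:
name | hire_year
Eve Jones | 2017
Leo Davis | 2016
Olivia Martinez | 2017
Noah Martinez | 2016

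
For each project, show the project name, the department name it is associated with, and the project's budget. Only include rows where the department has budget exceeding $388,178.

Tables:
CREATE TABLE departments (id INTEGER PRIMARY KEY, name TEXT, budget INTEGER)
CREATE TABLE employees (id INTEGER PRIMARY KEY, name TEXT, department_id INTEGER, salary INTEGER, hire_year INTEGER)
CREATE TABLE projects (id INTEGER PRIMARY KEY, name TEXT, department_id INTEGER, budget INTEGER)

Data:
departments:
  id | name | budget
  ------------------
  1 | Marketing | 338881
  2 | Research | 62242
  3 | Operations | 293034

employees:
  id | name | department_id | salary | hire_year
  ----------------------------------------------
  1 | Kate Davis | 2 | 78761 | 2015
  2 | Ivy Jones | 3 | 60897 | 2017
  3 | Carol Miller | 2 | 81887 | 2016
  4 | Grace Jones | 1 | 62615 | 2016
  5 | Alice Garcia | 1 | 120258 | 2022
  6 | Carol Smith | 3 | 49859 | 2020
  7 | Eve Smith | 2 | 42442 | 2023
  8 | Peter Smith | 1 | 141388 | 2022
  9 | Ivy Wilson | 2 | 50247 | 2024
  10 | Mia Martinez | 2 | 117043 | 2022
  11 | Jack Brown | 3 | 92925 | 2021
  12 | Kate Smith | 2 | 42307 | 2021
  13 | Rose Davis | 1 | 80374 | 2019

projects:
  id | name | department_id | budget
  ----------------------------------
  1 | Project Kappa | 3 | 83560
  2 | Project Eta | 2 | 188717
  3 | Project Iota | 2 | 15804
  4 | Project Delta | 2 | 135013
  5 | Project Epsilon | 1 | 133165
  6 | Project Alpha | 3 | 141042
SELECT c.name, p.name AS department, c.budget FROM projects c JOIN departments p ON c.department_id = p.id WHERE p.budget > 388178

Execution result:
(no rows)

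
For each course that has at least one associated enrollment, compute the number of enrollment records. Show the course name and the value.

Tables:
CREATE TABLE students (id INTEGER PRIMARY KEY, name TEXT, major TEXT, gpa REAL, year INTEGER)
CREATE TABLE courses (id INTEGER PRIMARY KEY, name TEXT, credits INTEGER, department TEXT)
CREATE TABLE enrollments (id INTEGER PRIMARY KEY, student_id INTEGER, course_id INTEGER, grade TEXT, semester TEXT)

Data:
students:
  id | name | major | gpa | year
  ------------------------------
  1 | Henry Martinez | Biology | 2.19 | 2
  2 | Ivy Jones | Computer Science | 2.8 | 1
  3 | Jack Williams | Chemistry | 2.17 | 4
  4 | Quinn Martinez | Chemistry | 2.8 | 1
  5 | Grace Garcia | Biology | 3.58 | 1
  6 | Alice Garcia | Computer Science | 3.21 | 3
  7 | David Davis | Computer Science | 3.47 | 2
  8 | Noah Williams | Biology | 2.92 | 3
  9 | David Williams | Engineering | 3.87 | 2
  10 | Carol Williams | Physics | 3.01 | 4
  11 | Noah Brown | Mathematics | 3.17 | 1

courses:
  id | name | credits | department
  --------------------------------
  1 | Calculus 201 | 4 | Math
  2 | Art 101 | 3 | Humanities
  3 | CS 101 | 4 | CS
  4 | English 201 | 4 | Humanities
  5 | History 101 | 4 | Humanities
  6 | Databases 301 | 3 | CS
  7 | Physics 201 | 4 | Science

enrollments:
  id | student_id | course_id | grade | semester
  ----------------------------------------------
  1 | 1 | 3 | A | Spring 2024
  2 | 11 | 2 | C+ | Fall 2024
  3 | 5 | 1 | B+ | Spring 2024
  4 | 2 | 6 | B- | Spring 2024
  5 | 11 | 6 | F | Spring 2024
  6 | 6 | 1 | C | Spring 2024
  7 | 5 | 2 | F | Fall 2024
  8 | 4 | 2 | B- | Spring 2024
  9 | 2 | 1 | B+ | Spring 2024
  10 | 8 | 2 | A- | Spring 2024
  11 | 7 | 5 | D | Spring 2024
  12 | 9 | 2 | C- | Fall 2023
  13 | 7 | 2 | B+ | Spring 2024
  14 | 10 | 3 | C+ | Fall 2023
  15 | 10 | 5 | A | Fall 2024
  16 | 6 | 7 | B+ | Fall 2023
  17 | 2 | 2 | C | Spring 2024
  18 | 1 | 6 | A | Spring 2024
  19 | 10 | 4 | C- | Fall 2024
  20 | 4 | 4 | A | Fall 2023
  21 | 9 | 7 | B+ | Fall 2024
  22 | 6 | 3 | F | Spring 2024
SELECT p.name, COUNT(*) AS n FROM enrollments c JOIN courses p ON c.course_id = p.id GROUP BY p.id, p.name

Execution result:
name | n
Calculus 201 | 3
Art 101 | 7
CS 101 | 3
English 201 | 2
History 101 | 2
Databases 301 | 3
Physics 201 | 2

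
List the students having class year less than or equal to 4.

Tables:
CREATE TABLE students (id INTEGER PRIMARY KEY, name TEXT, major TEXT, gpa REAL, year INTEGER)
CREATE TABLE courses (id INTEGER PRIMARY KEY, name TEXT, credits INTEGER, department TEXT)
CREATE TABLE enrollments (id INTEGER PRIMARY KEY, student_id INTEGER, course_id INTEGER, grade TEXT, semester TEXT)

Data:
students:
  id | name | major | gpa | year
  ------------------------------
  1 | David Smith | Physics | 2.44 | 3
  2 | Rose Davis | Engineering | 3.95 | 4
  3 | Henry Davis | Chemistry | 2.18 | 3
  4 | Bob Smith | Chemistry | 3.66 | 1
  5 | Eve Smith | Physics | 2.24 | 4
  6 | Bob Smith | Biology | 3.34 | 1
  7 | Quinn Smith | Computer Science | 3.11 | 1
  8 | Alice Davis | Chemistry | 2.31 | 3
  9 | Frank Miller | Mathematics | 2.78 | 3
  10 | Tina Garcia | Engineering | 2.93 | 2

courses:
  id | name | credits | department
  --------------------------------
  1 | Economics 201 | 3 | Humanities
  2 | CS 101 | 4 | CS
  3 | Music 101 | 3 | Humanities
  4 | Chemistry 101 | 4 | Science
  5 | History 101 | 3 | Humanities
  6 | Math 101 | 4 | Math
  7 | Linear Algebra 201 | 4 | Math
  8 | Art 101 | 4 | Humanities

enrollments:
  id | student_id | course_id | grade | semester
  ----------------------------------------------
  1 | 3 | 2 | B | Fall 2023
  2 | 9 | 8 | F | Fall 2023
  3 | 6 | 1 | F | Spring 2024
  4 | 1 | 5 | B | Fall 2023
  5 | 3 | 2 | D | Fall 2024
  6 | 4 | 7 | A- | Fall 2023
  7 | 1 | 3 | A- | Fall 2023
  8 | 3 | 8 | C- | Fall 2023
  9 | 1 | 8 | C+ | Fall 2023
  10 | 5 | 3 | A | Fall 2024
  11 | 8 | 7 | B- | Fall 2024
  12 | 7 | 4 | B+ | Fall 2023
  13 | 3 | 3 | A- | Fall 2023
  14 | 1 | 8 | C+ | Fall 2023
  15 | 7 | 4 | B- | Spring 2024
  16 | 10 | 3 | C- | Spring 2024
SELECT name, year FROM students WHERE year <= 4

Execution result:
name | year
David Smith | 3
Rose Davis | 4
Henry Davis | 3
Bob Smith | 1
Eve Smith | 4
Bob Smith | 1
Quinn Smith | 1
Alice Davis | 3
Frank Miller | 3
Tina Garcia | 2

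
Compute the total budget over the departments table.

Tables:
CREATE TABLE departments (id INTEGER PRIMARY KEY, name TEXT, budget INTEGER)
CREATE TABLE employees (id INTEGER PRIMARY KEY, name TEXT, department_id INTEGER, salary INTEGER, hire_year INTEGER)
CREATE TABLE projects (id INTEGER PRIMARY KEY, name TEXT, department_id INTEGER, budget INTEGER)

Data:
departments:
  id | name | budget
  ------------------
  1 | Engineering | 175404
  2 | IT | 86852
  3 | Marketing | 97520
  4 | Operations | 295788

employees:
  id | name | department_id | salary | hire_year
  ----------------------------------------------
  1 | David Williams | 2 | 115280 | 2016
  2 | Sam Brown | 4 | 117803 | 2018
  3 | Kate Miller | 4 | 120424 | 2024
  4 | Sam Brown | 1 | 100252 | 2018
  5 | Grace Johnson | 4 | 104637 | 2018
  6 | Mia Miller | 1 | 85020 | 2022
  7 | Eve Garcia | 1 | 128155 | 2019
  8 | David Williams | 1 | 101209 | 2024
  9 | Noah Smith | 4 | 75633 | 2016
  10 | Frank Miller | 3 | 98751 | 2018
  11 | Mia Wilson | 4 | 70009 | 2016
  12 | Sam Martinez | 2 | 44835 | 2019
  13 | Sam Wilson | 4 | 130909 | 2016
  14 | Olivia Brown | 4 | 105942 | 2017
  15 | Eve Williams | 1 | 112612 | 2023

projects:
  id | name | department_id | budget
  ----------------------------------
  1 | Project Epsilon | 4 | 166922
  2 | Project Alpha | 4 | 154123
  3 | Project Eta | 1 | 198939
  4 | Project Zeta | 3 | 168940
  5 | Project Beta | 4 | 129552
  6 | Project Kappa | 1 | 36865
SELECT SUM(budget) FROM departments

Execution result:
655564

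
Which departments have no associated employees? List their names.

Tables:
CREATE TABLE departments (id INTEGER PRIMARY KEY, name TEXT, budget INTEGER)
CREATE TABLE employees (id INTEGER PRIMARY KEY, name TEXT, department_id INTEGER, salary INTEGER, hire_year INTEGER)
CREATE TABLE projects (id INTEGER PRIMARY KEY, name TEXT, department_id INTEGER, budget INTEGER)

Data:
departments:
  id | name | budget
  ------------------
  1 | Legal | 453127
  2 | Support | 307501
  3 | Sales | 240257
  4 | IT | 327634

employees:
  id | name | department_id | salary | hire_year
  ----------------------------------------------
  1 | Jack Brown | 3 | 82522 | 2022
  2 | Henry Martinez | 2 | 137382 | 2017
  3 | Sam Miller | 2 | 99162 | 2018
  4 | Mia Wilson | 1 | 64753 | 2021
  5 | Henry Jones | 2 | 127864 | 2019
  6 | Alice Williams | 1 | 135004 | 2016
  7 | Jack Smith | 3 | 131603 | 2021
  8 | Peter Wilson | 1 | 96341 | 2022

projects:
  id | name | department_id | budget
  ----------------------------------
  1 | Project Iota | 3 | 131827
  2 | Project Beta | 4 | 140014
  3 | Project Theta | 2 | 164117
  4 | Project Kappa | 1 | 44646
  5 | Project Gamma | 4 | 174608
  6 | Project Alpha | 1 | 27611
SELECT p.name FROM departments p LEFT JOIN employees c ON c.department_id = p.id WHERE c.id IS NULL

Execution result:
IT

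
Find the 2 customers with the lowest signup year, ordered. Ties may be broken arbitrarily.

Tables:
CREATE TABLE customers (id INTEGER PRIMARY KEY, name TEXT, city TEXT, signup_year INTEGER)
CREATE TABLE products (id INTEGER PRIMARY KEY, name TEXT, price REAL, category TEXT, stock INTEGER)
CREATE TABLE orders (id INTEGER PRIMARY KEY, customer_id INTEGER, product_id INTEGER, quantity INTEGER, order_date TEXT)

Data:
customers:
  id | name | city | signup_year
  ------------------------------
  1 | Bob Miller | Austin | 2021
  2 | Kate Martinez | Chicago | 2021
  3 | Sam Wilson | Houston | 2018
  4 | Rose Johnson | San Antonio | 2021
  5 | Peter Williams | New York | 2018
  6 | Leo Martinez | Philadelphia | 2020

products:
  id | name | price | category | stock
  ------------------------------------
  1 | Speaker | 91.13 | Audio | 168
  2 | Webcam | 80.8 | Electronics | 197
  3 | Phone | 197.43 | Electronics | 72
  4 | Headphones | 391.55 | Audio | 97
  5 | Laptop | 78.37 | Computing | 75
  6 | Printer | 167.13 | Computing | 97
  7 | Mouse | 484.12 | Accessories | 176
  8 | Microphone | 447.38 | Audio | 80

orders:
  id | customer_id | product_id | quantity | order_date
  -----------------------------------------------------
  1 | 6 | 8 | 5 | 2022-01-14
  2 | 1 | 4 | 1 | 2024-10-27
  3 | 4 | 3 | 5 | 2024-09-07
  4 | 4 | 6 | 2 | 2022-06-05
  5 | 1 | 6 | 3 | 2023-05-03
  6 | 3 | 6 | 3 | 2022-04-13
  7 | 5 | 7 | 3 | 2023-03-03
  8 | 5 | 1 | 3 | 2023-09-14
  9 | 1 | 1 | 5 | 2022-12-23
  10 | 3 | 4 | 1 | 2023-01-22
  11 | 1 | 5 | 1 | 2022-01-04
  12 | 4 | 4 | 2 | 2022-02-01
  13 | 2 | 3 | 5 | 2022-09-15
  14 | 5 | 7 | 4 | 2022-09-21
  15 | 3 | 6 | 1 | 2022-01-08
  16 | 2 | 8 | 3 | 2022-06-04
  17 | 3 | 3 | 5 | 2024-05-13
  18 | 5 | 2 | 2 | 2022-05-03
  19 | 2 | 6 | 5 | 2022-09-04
SELECT name, signup_year FROM customers ORDER BY signup_year ASC LIMIT 2

Execution result:
name | signup_year
Sam Wilson | 2018
Peter Williams | 2018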